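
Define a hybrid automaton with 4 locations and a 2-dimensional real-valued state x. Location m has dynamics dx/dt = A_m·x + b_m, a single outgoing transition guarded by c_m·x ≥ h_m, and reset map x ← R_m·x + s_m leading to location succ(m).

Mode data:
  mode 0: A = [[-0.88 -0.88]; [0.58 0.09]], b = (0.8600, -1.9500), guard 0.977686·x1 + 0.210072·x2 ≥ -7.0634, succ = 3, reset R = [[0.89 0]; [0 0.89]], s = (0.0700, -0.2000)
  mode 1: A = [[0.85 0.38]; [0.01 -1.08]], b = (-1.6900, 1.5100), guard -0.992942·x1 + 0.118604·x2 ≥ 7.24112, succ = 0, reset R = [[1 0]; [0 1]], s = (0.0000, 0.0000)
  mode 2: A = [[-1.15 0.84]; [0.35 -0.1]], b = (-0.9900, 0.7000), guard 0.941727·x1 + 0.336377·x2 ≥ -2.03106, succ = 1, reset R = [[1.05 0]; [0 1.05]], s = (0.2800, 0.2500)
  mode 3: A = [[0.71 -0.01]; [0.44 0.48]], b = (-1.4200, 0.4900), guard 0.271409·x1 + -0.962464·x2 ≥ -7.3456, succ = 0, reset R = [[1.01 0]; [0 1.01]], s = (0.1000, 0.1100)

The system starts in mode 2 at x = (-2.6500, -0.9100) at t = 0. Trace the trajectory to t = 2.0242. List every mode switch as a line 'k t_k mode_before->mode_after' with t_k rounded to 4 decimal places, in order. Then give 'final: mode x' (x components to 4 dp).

Mode 2: guard c·x = -2.0311 hit at Δt = 1.0980 (t = 1.0980), x⁻ = (-1.8445, -0.8740) → reset → x⁺ = (-1.6568, -0.6677), jump to mode 1
Mode 1: flow for 0.9262 to horizon, guard not reached → x = (-6.0217, 0.6153)

1 1.0980 2->1
final: 1 -6.0217 0.6153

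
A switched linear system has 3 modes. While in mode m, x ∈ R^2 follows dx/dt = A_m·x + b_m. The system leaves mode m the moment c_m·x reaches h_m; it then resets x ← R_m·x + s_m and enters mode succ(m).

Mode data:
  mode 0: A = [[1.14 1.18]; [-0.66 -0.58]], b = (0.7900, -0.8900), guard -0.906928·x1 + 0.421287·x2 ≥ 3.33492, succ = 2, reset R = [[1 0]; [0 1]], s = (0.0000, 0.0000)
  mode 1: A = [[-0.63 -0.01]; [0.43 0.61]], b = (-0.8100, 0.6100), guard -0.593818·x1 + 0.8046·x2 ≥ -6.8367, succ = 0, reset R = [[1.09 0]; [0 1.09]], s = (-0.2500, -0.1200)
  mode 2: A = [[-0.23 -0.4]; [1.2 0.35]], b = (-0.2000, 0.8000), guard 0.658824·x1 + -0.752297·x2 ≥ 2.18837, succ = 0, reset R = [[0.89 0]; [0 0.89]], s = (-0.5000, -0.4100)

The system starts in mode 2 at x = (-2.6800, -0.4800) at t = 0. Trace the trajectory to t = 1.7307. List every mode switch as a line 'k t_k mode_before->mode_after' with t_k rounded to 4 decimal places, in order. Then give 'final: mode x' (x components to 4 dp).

1 1.4172 2->0
final: 0 -3.2792 -2.9896

Mode 2: guard c·x = 2.1884 hit at Δt = 1.4172 (t = 1.4172), x⁻ = (-1.0454, -3.8244) → reset → x⁺ = (-1.4304, -3.8137), jump to mode 0
Mode 0: flow for 0.3135 to horizon, guard not reached → x = (-3.2792, -2.9896)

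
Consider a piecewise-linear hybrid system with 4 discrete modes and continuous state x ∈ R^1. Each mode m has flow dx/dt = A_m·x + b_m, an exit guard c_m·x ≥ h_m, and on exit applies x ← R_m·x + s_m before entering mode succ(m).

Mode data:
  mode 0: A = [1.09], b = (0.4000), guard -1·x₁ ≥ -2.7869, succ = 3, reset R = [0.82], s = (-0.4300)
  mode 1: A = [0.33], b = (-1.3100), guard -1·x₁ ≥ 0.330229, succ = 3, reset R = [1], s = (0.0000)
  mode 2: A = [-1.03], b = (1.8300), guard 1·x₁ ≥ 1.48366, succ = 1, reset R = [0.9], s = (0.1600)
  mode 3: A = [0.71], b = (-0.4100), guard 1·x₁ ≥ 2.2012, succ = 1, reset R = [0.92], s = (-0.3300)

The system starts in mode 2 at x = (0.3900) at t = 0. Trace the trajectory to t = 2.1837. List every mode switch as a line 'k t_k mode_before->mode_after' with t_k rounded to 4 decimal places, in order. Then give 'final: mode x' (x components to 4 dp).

1 1.5091 2->1
final: 1 0.8783

Mode 2: guard c·x = 1.4837 hit at Δt = 1.5091 (t = 1.5091), x⁻ = (1.4837) → reset → x⁺ = (1.4953), jump to mode 1
Mode 1: flow for 0.6746 to horizon, guard not reached → x = (0.8783)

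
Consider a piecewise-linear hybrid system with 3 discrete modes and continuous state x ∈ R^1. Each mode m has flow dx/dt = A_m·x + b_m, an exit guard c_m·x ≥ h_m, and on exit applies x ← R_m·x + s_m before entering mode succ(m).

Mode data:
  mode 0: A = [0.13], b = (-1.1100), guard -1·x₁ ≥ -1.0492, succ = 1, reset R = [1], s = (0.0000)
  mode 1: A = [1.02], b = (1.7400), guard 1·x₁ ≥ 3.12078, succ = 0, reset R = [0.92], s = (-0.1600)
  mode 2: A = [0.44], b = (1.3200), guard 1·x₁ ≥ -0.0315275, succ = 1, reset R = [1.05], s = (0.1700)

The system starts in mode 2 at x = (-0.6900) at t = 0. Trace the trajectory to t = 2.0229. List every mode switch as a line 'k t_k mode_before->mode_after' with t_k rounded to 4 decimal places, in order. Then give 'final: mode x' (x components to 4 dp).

Mode 2: guard c·x = -0.0315 hit at Δt = 0.5700 (t = 0.5700), x⁻ = (-0.0315) → reset → x⁺ = (0.1369), jump to mode 1
Mode 1: guard c·x = 3.1208 hit at Δt = 0.9440 (t = 1.5140), x⁻ = (3.1208) → reset → x⁺ = (2.7111), jump to mode 0
Mode 0: flow for 0.5089 to horizon, guard not reached → x = (2.3126)

1 0.5700 2->1
2 1.5140 1->0
final: 0 2.3126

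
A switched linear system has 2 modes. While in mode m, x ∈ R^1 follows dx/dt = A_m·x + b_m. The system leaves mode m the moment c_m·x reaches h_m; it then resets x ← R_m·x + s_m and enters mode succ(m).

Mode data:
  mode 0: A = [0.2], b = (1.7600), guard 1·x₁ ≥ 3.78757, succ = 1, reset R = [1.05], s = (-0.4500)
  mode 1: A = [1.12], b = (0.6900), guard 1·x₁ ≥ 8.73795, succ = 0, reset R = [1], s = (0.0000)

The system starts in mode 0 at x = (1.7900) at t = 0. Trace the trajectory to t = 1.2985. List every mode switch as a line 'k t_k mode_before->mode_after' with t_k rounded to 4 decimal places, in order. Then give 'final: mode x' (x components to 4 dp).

1 0.8640 0->1
final: 1 6.1240

Mode 0: guard c·x = 3.7876 hit at Δt = 0.8640 (t = 0.8640), x⁻ = (3.7876) → reset → x⁺ = (3.5269), jump to mode 1
Mode 1: flow for 0.4345 to horizon, guard not reached → x = (6.1240)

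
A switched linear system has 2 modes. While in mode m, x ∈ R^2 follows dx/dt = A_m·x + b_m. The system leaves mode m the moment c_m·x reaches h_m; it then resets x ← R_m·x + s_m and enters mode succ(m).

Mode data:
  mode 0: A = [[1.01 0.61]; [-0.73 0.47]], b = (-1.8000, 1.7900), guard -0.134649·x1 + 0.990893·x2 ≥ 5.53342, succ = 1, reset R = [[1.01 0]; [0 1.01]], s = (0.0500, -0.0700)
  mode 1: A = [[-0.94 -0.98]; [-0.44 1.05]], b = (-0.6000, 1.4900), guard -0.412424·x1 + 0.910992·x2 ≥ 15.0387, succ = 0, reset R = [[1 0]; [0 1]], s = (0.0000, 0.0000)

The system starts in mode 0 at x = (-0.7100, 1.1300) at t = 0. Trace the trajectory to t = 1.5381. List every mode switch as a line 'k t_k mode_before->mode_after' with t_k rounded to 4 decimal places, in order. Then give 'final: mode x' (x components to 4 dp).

Mode 0: guard c·x = 5.5334 hit at Δt = 0.9660 (t = 0.9660), x⁻ = (-2.2011, 5.2852) → reset → x⁺ = (-2.1731, 5.2680), jump to mode 1
Mode 1: flow for 0.5721 to horizon, guard not reached → x = (-5.2232, 11.9388)

1 0.9660 0->1
final: 1 -5.2232 11.9388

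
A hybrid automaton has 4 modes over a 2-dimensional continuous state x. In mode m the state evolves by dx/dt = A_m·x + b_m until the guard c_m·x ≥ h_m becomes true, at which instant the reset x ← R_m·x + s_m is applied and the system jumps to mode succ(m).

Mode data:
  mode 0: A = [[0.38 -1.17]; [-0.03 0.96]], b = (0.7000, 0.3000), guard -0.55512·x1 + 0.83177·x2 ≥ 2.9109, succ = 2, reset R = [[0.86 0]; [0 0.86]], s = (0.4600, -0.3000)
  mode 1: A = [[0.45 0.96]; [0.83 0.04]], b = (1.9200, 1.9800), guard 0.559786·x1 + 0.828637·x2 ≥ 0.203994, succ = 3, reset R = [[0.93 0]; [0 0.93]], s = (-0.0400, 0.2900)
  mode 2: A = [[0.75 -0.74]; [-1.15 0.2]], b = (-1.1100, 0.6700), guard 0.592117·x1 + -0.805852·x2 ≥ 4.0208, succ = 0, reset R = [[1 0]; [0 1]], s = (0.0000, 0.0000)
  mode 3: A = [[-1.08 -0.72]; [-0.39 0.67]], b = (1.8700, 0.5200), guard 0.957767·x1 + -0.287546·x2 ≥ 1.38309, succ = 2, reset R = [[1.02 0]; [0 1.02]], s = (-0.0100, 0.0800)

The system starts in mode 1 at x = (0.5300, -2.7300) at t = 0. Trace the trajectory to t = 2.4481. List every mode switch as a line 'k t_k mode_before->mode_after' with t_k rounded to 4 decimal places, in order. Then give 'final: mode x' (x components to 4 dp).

Mode 1: guard c·x = 0.2040 hit at Δt = 0.9168 (t = 0.9168), x⁻ = (1.0960, -0.4942) → reset → x⁺ = (0.9793, -0.1696), jump to mode 3
Mode 3: guard c·x = 1.3831 hit at Δt = 0.5707 (t = 1.4875), x⁻ = (1.3814, -0.2089) → reset → x⁺ = (1.3990, -0.1330), jump to mode 2
Mode 2: flow for 0.9606 to horizon, guard not reached → x = (1.9438, -1.3529)

1 0.9168 1->3
2 1.4875 3->2
final: 2 1.9438 -1.3529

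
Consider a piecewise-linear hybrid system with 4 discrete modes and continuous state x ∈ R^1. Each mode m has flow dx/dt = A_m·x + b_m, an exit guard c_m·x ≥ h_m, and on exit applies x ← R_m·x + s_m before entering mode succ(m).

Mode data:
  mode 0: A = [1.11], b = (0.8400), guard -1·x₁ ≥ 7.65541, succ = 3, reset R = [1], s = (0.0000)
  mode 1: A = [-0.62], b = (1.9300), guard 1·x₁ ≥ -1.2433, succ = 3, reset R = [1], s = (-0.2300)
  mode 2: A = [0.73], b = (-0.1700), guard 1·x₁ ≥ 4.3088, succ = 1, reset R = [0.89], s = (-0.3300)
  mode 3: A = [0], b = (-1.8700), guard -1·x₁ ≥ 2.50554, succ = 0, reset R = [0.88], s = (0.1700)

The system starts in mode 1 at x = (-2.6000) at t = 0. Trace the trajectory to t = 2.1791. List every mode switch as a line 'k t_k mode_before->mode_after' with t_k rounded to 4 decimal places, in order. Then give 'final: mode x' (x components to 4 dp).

Mode 1: guard c·x = -1.2433 hit at Δt = 0.4373 (t = 0.4373), x⁻ = (-1.2433) → reset → x⁺ = (-1.4733), jump to mode 3
Mode 3: guard c·x = 2.5055 hit at Δt = 0.5520 (t = 0.9893), x⁻ = (-2.5055) → reset → x⁺ = (-2.0349), jump to mode 0
Mode 0: flow for 1.1898 to horizon, guard not reached → x = (-5.5445)

1 0.4373 1->3
2 0.9893 3->0
final: 0 -5.5445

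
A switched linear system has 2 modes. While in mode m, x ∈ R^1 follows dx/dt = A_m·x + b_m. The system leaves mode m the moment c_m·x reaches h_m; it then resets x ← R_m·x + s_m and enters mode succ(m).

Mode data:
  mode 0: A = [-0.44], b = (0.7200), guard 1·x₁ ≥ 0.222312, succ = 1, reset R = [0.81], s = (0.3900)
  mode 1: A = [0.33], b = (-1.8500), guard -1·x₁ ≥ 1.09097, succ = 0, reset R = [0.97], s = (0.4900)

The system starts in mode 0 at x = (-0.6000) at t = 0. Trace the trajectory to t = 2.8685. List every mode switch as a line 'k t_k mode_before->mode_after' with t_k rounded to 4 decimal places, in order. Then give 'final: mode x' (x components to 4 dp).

Mode 0: guard c·x = 0.2223 hit at Δt = 1.0418 (t = 1.0418), x⁻ = (0.2223) → reset → x⁺ = (0.5701), jump to mode 1
Mode 1: guard c·x = 1.0910 hit at Δt = 0.8638 (t = 1.9056), x⁻ = (-1.0910) → reset → x⁺ = (-0.5682), jump to mode 0
Mode 0: flow for 0.9629 to horizon, guard not reached → x = (0.1931)

1 1.0418 0->1
2 1.9056 1->0
final: 0 0.1931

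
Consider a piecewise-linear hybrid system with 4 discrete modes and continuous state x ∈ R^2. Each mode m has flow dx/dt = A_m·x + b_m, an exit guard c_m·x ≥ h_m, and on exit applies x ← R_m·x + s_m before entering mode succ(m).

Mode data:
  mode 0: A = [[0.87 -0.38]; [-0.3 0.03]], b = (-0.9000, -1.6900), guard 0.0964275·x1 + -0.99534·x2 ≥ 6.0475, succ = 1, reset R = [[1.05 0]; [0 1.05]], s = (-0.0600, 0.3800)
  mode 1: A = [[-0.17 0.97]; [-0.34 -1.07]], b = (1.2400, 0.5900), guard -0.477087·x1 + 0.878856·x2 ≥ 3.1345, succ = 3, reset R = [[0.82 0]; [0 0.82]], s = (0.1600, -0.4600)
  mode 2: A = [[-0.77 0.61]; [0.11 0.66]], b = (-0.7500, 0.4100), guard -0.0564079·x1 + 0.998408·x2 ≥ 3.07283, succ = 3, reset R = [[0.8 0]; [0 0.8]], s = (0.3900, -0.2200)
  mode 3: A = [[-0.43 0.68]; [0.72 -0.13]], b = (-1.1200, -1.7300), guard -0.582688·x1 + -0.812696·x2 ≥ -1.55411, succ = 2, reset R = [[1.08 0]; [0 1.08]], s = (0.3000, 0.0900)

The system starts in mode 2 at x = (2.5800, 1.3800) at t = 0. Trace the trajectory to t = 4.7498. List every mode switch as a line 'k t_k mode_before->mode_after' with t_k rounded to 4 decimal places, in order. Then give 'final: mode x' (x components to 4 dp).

1 0.8610 2->3
2 2.1673 3->2
3 3.0926 2->3
4 4.0099 3->2
final: 2 1.0532 2.8578

Mode 2: guard c·x = 3.0728 hit at Δt = 0.8610 (t = 0.8610), x⁻ = (1.7400, 3.1760) → reset → x⁺ = (1.7820, 2.3208), jump to mode 3
Mode 3: guard c·x = -1.5541 hit at Δt = 1.3063 (t = 2.1673), x⁻ = (1.0656, 1.1483) → reset → x⁺ = (1.4508, 1.3302), jump to mode 2
Mode 2: guard c·x = 3.0728 hit at Δt = 0.9253 (t = 3.0926), x⁻ = (1.1249, 3.1413) → reset → x⁺ = (1.2899, 2.2930), jump to mode 3
Mode 3: guard c·x = -1.5541 hit at Δt = 0.9173 (t = 4.0099), x⁻ = (0.9217, 1.2515) → reset → x⁺ = (1.2954, 1.4416), jump to mode 2
Mode 2: flow for 0.7399 to horizon, guard not reached → x = (1.0532, 2.8578)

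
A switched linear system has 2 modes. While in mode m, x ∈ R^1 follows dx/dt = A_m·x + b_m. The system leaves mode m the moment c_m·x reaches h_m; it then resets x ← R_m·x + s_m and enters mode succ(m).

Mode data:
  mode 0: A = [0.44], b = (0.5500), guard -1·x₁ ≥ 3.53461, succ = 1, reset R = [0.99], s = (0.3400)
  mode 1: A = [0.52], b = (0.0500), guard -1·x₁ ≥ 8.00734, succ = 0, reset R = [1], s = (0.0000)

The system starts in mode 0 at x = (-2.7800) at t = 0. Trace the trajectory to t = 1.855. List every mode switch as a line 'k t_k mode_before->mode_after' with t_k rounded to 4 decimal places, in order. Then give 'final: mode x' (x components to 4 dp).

Mode 0: guard c·x = 3.5346 hit at Δt = 0.9112 (t = 0.9112), x⁻ = (-3.5346) → reset → x⁺ = (-3.1593), jump to mode 1
Mode 1: flow for 0.9438 to horizon, guard not reached → x = (-5.1000)

1 0.9112 0->1
final: 1 -5.1000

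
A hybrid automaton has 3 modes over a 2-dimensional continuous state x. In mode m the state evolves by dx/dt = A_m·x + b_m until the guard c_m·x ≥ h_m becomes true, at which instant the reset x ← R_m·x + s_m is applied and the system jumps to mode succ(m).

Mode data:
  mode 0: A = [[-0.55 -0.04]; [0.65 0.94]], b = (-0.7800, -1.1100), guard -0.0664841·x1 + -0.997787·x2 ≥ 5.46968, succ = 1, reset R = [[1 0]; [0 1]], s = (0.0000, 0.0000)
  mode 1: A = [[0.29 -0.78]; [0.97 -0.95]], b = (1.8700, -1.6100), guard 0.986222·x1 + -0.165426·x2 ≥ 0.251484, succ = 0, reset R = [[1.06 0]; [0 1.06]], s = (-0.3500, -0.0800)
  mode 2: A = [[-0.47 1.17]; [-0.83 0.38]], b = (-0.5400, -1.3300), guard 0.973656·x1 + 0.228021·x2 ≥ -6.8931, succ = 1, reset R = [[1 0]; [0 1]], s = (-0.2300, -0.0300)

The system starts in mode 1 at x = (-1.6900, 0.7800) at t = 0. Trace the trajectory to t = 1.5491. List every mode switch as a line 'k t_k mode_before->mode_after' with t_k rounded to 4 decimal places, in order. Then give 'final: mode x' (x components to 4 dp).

1 0.9048 1->0
final: 0 -0.5696 -3.5867

Mode 1: guard c·x = 0.2515 hit at Δt = 0.9048 (t = 0.9048), x⁻ = (0.0639, -1.1391) → reset → x⁺ = (-0.2822, -1.2875), jump to mode 0
Mode 0: flow for 0.6443 to horizon, guard not reached → x = (-0.5696, -3.5867)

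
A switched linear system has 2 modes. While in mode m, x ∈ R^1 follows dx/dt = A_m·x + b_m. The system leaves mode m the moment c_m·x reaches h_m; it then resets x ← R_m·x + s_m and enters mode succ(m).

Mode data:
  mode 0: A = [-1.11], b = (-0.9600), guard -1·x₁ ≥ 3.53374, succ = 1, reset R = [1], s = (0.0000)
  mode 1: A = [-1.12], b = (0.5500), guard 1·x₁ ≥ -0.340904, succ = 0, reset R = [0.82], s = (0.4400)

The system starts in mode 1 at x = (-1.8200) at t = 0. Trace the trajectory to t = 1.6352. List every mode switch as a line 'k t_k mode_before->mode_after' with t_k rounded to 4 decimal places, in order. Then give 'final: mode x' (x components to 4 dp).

1 0.9122 1->0
final: 0 -0.4053

Mode 1: guard c·x = -0.3409 hit at Δt = 0.9122 (t = 0.9122), x⁻ = (-0.3409) → reset → x⁺ = (0.1605), jump to mode 0
Mode 0: flow for 0.7230 to horizon, guard not reached → x = (-0.4053)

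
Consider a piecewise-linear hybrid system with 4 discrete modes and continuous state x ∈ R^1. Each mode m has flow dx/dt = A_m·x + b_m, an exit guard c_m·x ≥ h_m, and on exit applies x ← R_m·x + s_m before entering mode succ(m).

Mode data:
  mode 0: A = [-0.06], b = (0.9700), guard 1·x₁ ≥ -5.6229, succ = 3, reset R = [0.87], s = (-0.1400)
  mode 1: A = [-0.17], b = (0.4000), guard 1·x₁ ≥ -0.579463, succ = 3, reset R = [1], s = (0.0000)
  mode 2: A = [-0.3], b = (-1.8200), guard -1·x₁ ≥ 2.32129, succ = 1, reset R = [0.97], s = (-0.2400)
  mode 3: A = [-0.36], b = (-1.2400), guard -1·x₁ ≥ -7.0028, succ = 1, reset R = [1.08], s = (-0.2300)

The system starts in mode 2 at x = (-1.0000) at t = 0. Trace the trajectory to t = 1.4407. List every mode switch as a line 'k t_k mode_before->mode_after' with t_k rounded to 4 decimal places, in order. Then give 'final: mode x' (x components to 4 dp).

1 1.0072 2->1
final: 1 -2.1475

Mode 2: guard c·x = 2.3213 hit at Δt = 1.0072 (t = 1.0072), x⁻ = (-2.3213) → reset → x⁺ = (-2.4917), jump to mode 1
Mode 1: flow for 0.4335 to horizon, guard not reached → x = (-2.1475)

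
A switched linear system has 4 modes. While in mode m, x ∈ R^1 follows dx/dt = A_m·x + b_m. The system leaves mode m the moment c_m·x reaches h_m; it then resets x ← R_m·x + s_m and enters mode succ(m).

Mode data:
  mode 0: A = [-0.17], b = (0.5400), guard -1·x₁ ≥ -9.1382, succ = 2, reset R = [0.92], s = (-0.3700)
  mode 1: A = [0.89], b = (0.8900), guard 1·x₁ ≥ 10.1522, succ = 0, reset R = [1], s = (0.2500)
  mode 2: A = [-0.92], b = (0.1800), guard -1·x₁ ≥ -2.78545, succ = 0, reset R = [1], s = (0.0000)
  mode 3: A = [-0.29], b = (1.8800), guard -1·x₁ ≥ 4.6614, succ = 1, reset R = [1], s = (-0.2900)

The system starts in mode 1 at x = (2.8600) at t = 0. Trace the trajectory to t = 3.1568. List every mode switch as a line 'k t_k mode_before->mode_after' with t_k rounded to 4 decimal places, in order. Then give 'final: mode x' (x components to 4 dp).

1 1.1921 1->0
2 2.3232 0->2
final: 2 3.8376

Mode 1: guard c·x = 10.1522 hit at Δt = 1.1921 (t = 1.1921), x⁻ = (10.1522) → reset → x⁺ = (10.4022), jump to mode 0
Mode 0: guard c·x = -9.1382 hit at Δt = 1.1311 (t = 2.3232), x⁻ = (9.1382) → reset → x⁺ = (8.0371), jump to mode 2
Mode 2: flow for 0.8336 to horizon, guard not reached → x = (3.8376)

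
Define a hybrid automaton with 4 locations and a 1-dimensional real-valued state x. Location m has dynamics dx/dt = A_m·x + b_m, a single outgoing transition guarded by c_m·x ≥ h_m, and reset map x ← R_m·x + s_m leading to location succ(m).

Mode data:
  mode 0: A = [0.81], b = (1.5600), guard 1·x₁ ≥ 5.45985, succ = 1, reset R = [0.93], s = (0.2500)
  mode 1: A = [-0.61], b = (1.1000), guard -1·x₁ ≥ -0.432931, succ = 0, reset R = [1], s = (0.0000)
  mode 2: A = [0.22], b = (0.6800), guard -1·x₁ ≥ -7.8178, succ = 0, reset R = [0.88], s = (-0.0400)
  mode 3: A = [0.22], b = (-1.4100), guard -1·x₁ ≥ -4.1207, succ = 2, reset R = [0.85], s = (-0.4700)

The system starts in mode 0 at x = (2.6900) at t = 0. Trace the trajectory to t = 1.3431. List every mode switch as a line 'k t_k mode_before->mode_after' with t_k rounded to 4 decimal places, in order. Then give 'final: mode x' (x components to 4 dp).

Mode 0: guard c·x = 5.4599 hit at Δt = 0.5803 (t = 0.5803), x⁻ = (5.4598) → reset → x⁺ = (5.3277), jump to mode 1
Mode 1: flow for 0.7628 to horizon, guard not reached → x = (4.0164)

1 0.5803 0->1
final: 1 4.0164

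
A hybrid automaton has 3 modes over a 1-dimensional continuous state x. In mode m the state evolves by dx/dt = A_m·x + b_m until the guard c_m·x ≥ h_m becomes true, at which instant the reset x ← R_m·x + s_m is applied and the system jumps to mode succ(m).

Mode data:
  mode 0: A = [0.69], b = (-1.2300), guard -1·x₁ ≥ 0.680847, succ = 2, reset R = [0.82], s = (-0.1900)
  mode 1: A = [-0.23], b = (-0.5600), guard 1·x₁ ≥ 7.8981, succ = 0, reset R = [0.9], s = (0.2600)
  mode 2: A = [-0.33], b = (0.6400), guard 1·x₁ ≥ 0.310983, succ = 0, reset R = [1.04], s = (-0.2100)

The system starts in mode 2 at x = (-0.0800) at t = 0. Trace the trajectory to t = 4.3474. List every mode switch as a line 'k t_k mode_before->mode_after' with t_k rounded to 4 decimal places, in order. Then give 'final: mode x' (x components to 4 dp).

Mode 2: guard c·x = 0.3110 hit at Δt = 0.6521 (t = 0.6521), x⁻ = (0.3110) → reset → x⁺ = (0.1134), jump to mode 0
Mode 0: guard c·x = 0.6808 hit at Δt = 0.5641 (t = 1.2162), x⁻ = (-0.6808) → reset → x⁺ = (-0.7483), jump to mode 2
Mode 2: guard c·x = 0.3110 hit at Δt = 1.5184 (t = 2.7346), x⁻ = (0.3110) → reset → x⁺ = (0.1134), jump to mode 0
Mode 0: guard c·x = 0.6808 hit at Δt = 0.5641 (t = 3.2987), x⁻ = (-0.6808) → reset → x⁺ = (-0.7483), jump to mode 2
Mode 2: flow for 1.0487 to horizon, guard not reached → x = (0.0379)

1 0.6521 2->0
2 1.2162 0->2
3 2.7346 2->0
4 3.2987 0->2
final: 2 0.0379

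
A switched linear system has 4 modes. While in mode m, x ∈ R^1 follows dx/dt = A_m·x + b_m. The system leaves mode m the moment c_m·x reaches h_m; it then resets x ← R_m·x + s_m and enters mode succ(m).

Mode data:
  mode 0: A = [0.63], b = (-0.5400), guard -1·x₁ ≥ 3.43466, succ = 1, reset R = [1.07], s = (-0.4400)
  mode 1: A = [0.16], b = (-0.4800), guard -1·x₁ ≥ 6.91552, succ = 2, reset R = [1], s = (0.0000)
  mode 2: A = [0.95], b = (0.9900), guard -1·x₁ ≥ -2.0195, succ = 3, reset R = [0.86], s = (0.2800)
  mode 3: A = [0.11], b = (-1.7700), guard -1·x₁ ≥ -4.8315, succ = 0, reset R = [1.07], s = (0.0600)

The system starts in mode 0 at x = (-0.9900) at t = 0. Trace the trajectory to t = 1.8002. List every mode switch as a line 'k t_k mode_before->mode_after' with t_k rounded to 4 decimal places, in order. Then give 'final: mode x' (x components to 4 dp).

1 1.3382 0->1
final: 1 -4.6610

Mode 0: guard c·x = 3.4347 hit at Δt = 1.3382 (t = 1.3382), x⁻ = (-3.4347) → reset → x⁺ = (-4.1151), jump to mode 1
Mode 1: flow for 0.4620 to horizon, guard not reached → x = (-4.6610)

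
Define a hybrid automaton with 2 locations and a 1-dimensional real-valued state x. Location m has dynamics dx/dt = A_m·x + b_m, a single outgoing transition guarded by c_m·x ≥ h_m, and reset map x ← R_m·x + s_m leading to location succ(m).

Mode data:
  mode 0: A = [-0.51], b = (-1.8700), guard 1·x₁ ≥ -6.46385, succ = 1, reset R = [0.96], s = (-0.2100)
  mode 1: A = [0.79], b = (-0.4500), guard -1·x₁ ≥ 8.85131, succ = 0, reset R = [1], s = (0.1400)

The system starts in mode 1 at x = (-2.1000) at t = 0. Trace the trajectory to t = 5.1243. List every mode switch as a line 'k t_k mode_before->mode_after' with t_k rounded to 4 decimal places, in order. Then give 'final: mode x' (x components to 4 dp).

1 1.5962 1->0
2 2.7525 0->1
3 3.1312 1->0
4 4.2875 0->1
5 4.6662 1->0
final: 0 -7.6603

Mode 1: guard c·x = 8.8513 hit at Δt = 1.5962 (t = 1.5962), x⁻ = (-8.8513) → reset → x⁺ = (-8.7113), jump to mode 0
Mode 0: guard c·x = -6.4638 hit at Δt = 1.1563 (t = 2.7525), x⁻ = (-6.4638) → reset → x⁺ = (-6.4153), jump to mode 1
Mode 1: guard c·x = 8.8513 hit at Δt = 0.3787 (t = 3.1312), x⁻ = (-8.8513) → reset → x⁺ = (-8.7113), jump to mode 0
Mode 0: guard c·x = -6.4638 hit at Δt = 1.1563 (t = 4.2875), x⁻ = (-6.4638) → reset → x⁺ = (-6.4153), jump to mode 1
Mode 1: guard c·x = 8.8513 hit at Δt = 0.3787 (t = 4.6662), x⁻ = (-8.8513) → reset → x⁺ = (-8.7113), jump to mode 0
Mode 0: flow for 0.4581 to horizon, guard not reached → x = (-7.6603)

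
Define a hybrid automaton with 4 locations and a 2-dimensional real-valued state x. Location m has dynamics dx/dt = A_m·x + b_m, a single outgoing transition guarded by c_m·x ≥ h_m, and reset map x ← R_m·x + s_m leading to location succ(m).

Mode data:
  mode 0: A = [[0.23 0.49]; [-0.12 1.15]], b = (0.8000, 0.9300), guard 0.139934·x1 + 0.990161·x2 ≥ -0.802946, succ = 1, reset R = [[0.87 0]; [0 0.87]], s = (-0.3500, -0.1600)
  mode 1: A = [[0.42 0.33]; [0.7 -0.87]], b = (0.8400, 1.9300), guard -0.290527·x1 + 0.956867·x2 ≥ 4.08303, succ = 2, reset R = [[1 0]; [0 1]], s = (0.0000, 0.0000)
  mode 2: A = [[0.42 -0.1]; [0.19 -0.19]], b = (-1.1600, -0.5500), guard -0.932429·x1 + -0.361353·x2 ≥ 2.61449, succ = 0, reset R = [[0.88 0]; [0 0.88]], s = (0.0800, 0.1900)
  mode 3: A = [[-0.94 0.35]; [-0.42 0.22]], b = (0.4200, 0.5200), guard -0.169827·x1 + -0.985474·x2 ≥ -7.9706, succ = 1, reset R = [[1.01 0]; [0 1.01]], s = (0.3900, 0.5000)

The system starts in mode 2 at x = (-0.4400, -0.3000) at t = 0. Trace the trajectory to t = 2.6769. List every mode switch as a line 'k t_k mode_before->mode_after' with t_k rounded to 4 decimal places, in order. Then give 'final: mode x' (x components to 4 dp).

1 1.1727 2->0
2 1.7701 0->1
final: 1 -2.2509 -0.0335

Mode 2: guard c·x = 2.6145 hit at Δt = 1.1727 (t = 1.1727), x⁻ = (-2.3805, -1.0928) → reset → x⁺ = (-2.0148, -0.7717), jump to mode 0
Mode 0: guard c·x = -0.8029 hit at Δt = 0.5974 (t = 1.7701), x⁻ = (-2.0082, -0.5271) → reset → x⁺ = (-2.0972, -0.6186), jump to mode 1
Mode 1: flow for 0.9068 to horizon, guard not reached → x = (-2.2509, -0.0335)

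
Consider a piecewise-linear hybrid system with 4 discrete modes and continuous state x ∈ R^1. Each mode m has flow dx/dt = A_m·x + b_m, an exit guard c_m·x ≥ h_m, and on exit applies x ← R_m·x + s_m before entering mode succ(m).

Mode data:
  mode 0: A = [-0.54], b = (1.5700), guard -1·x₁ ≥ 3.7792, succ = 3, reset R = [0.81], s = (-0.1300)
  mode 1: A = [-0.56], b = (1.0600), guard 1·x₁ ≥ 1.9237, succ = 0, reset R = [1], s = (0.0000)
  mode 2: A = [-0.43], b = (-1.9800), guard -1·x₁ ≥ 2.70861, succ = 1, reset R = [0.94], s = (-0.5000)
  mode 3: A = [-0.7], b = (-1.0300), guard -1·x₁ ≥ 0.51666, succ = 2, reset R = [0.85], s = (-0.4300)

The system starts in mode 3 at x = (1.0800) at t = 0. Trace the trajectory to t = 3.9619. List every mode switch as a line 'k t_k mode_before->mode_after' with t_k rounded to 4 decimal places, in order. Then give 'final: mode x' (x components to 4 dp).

Mode 3: guard c·x = 0.5167 hit at Δt = 1.4042 (t = 1.4042), x⁻ = (-0.5167) → reset → x⁺ = (-0.8692), jump to mode 2
Mode 2: guard c·x = 2.7086 hit at Δt = 1.5770 (t = 2.9812), x⁻ = (-2.7086) → reset → x⁺ = (-3.0461), jump to mode 1
Mode 1: flow for 0.9807 to horizon, guard not reached → x = (-0.9590)

1 1.4042 3->2
2 2.9812 2->1
final: 1 -0.9590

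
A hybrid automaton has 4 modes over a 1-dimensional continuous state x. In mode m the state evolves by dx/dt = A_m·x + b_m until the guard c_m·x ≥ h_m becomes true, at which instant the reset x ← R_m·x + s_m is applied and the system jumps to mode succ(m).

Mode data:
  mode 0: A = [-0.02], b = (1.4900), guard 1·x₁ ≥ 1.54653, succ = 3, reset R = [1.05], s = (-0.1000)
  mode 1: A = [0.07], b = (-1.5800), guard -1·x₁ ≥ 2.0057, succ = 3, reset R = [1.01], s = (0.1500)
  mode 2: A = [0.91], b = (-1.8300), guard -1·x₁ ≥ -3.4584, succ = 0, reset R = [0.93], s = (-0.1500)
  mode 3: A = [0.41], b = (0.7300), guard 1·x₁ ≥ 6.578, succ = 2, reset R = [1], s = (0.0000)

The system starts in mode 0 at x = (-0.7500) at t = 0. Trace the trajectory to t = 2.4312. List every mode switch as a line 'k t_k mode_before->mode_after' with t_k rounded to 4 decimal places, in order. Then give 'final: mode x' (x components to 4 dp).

1 1.5497 0->3
final: 3 2.9624

Mode 0: guard c·x = 1.5465 hit at Δt = 1.5497 (t = 1.5497), x⁻ = (1.5465) → reset → x⁺ = (1.5239), jump to mode 3
Mode 3: flow for 0.8815 to horizon, guard not reached → x = (2.9624)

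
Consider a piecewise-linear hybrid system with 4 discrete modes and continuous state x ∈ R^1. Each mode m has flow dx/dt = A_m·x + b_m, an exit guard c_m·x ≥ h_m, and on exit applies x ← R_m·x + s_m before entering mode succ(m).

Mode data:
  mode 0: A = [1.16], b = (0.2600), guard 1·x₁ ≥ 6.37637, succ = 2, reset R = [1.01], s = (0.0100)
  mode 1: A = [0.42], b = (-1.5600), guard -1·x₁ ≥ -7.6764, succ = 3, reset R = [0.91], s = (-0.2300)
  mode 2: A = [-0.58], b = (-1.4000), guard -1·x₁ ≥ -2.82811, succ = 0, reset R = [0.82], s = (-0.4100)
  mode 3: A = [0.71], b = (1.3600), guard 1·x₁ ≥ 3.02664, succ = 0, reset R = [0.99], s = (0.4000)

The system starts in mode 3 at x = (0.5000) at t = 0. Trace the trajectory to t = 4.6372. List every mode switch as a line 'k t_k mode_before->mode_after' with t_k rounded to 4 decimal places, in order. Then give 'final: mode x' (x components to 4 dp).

Mode 3: guard c·x = 3.0266 hit at Δt = 1.0083 (t = 1.0083), x⁻ = (3.0266) → reset → x⁺ = (3.3964), jump to mode 0
Mode 0: guard c·x = 6.3764 hit at Δt = 0.5177 (t = 1.5260), x⁻ = (6.3764) → reset → x⁺ = (6.4501), jump to mode 2
Mode 2: guard c·x = -2.8281 hit at Δt = 0.9057 (t = 2.4317), x⁻ = (2.8281) → reset → x⁺ = (1.9091), jump to mode 0
Mode 0: guard c·x = 6.3764 hit at Δt = 0.9737 (t = 3.4054), x⁻ = (6.3764) → reset → x⁺ = (6.4501), jump to mode 2
Mode 2: guard c·x = -2.8281 hit at Δt = 0.9057 (t = 4.3111), x⁻ = (2.8281) → reset → x⁺ = (1.9091), jump to mode 0
Mode 0: flow for 0.3261 to horizon, guard not reached → x = (2.8897)

1 1.0083 3->0
2 1.5260 0->2
3 2.4317 2->0
4 3.4054 0->2
5 4.3111 2->0
final: 0 2.8897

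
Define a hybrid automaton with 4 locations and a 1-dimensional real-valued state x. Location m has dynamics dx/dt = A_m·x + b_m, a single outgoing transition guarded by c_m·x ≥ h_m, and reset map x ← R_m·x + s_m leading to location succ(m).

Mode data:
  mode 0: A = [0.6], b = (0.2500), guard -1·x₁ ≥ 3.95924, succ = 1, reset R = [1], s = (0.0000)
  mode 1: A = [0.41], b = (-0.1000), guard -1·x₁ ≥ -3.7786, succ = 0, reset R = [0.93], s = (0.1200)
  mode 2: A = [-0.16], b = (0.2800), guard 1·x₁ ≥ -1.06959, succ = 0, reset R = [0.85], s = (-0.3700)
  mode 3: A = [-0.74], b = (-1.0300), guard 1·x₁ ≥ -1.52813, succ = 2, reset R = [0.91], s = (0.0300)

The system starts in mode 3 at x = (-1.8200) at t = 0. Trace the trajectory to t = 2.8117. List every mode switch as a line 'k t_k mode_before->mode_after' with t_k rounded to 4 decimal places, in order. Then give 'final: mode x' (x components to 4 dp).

Mode 3: guard c·x = -1.5281 hit at Δt = 1.5473 (t = 1.5473), x⁻ = (-1.5281) → reset → x⁺ = (-1.3606), jump to mode 2
Mode 2: guard c·x = -1.0696 hit at Δt = 0.6139 (t = 2.1612), x⁻ = (-1.0696) → reset → x⁺ = (-1.2792), jump to mode 0
Mode 0: flow for 0.6505 to horizon, guard not reached → x = (-1.6910)

1 1.5473 3->2
2 2.1612 2->0
final: 0 -1.6910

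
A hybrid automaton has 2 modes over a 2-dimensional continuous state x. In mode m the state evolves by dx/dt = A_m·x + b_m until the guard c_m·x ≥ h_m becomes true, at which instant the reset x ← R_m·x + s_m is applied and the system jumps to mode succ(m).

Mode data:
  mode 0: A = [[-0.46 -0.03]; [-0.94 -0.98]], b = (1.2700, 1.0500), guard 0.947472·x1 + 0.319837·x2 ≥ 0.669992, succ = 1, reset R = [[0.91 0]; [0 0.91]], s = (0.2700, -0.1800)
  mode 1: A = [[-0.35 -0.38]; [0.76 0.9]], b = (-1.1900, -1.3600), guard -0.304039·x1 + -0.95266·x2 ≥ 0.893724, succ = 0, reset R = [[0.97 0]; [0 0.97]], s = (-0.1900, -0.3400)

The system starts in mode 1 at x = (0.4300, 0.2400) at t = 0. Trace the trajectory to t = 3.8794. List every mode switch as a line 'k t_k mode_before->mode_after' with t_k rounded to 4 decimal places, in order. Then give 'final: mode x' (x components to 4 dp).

1 0.6936 1->0
2 1.6728 0->1
3 2.3014 1->0
4 3.0709 0->1
5 3.5226 1->0
final: 0 0.6537 -0.8024

Mode 1: guard c·x = 0.8937 hit at Δt = 0.6936 (t = 0.6936), x⁻ = (-0.3425, -0.8288) → reset → x⁺ = (-0.5222, -1.1440), jump to mode 0
Mode 0: guard c·x = 0.6700 hit at Δt = 0.9792 (t = 1.6728), x⁻ = (0.6753, 0.0942) → reset → x⁺ = (0.8846, -0.0943), jump to mode 1
Mode 1: guard c·x = 0.8937 hit at Δt = 0.6286 (t = 2.3014), x⁻ = (0.1421, -0.9835) → reset → x⁺ = (-0.0522, -1.2940), jump to mode 0
Mode 0: guard c·x = 0.6700 hit at Δt = 0.7694 (t = 3.0709), x⁻ = (0.7988, -0.2714) → reset → x⁺ = (0.9969, -0.4270), jump to mode 1
Mode 1: guard c·x = 0.8937 hit at Δt = 0.4517 (t = 3.5226), x⁻ = (0.4696, -1.0880) → reset → x⁺ = (0.2655, -1.3954), jump to mode 0
Mode 0: flow for 0.3568 to horizon, guard not reached → x = (0.6537, -0.8024)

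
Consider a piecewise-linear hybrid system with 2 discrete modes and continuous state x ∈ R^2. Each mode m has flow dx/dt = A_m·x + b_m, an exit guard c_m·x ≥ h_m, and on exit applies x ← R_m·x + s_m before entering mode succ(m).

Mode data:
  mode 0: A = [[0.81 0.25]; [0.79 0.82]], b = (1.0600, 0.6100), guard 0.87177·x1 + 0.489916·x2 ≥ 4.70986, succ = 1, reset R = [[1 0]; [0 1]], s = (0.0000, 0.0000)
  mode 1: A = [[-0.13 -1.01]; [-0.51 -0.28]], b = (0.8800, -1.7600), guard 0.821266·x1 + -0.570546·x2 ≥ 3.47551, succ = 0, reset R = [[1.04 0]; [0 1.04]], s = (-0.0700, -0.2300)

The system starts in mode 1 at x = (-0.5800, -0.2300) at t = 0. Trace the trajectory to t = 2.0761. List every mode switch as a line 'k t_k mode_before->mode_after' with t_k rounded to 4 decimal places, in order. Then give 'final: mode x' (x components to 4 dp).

Mode 1: guard c·x = 3.4755 hit at Δt = 1.3913 (t = 1.3913), x⁻ = (2.3996, -2.6375) → reset → x⁺ = (2.4256, -2.9730), jump to mode 0
Mode 0: flow for 0.6848 to horizon, guard not reached → x = (4.5584, -2.2670)

1 1.3913 1->0
final: 0 4.5584 -2.2670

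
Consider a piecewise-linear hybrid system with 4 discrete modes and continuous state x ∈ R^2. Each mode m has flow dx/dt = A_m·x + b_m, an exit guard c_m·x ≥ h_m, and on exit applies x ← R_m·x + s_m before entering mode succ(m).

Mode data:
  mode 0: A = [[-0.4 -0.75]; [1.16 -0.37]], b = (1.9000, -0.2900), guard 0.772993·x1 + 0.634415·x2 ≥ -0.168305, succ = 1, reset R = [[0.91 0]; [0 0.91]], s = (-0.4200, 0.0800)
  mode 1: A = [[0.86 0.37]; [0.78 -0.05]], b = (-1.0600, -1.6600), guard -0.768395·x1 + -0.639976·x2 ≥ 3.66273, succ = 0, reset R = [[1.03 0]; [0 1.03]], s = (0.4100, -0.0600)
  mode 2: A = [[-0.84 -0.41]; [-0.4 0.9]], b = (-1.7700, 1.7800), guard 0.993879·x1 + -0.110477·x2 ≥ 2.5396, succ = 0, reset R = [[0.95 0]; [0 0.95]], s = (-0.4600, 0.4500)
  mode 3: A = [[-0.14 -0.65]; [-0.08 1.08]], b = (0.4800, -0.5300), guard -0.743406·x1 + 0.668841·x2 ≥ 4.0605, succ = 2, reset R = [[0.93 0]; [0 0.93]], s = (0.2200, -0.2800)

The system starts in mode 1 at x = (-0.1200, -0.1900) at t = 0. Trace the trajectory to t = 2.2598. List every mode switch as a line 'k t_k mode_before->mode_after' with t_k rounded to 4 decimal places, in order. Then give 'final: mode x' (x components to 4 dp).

1 0.9920 1->0
2 1.9346 0->1
final: 1 0.6967 -2.2289

Mode 1: guard c·x = 3.6627 hit at Δt = 0.9920 (t = 0.9920), x⁻ = (-2.5776, -2.6285) → reset → x⁺ = (-2.2449, -2.7673), jump to mode 0
Mode 0: guard c·x = -0.1683 hit at Δt = 0.9426 (t = 1.9346), x⁻ = (1.6100, -2.2270) → reset → x⁺ = (1.0451, -1.9466), jump to mode 1
Mode 1: flow for 0.3252 to horizon, guard not reached → x = (0.6967, -2.2289)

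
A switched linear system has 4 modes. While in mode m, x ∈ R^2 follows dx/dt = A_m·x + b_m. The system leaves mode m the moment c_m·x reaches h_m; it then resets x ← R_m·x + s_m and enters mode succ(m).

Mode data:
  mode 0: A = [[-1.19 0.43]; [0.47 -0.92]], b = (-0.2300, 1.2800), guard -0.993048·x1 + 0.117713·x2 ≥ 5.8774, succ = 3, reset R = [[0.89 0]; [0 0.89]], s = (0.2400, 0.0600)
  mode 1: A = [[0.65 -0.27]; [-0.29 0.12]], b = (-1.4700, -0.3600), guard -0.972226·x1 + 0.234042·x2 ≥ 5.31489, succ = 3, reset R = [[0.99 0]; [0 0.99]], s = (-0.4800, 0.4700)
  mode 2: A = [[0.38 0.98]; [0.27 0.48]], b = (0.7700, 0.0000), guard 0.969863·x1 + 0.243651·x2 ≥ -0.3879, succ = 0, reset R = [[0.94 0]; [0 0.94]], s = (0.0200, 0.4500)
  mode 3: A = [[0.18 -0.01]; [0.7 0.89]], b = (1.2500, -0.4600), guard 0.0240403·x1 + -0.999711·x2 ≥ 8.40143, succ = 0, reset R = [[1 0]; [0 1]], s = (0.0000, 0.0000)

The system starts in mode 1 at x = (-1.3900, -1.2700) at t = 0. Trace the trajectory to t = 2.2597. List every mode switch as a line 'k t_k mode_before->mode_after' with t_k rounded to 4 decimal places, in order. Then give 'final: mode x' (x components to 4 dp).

Mode 1: guard c·x = 5.3149 hit at Δt = 1.3079 (t = 1.3079), x⁻ = (-5.6361, -0.7035) → reset → x⁺ = (-6.0597, -0.2265), jump to mode 3
Mode 3: flow for 0.9518 to horizon, guard not reached → x = (-5.8605, -7.4888)

1 1.3079 1->3
final: 3 -5.8605 -7.4888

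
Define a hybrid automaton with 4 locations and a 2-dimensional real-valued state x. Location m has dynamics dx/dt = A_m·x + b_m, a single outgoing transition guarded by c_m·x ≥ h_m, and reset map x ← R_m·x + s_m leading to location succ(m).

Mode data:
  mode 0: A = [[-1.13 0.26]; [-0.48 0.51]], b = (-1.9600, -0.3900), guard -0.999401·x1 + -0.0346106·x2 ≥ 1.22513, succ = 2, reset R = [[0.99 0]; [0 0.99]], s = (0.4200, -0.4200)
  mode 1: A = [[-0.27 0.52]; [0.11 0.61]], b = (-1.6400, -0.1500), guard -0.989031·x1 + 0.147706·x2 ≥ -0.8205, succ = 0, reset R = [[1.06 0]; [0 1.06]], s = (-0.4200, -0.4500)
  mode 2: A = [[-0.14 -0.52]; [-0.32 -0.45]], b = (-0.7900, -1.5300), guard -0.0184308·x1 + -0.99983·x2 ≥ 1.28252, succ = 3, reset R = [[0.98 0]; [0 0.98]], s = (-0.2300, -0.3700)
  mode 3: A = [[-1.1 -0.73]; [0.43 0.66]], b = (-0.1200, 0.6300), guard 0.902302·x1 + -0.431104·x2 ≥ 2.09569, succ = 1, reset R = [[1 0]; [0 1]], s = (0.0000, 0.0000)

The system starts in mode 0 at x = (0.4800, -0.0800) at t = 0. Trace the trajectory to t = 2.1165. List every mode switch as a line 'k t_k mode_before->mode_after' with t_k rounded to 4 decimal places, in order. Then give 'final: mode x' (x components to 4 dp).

Mode 0: guard c·x = 1.2251 hit at Δt = 1.1824 (t = 1.1824), x⁻ = (-1.2112, -0.4229) → reset → x⁺ = (-0.7791, -0.8387), jump to mode 2
Mode 2: guard c·x = 1.2825 hit at Δt = 0.5434 (t = 1.7258), x⁻ = (-0.8455, -1.2672) → reset → x⁺ = (-1.0586, -1.6118), jump to mode 3
Mode 3: flow for 0.3907 to horizon, guard not reached → x = (-0.3122, -1.9359)

1 1.1824 0->2
2 1.7258 2->3
final: 3 -0.3122 -1.9359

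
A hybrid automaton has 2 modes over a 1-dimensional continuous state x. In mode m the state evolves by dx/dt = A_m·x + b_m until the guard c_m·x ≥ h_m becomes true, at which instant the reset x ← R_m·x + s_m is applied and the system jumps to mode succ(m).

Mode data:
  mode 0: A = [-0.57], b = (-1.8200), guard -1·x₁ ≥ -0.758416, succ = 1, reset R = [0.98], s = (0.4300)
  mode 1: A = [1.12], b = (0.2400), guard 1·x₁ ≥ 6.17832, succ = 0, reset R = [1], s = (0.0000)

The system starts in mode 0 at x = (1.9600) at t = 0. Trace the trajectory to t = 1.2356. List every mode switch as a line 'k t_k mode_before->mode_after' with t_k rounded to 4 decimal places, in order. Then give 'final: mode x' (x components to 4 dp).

Mode 0: guard c·x = -0.7584 hit at Δt = 0.4658 (t = 0.4658), x⁻ = (0.7584) → reset → x⁺ = (1.1732), jump to mode 1
Mode 1: flow for 0.7698 to horizon, guard not reached → x = (3.0718)

1 0.4658 0->1
final: 1 3.0718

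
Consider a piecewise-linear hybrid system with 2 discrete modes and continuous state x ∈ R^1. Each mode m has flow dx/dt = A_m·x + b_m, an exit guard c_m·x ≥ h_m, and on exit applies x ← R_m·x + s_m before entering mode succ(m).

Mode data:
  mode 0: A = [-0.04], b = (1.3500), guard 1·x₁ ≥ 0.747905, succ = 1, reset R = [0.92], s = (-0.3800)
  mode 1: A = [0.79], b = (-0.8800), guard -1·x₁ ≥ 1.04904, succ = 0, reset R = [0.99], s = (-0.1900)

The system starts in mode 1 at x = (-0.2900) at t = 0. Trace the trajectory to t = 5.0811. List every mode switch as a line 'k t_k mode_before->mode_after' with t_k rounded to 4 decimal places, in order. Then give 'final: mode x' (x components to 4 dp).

Mode 1: guard c·x = 1.0490 hit at Δt = 0.5471 (t = 0.5471), x⁻ = (-1.0490) → reset → x⁺ = (-1.2285), jump to mode 0
Mode 0: guard c·x = 0.7479 hit at Δt = 1.4541 (t = 2.0012), x⁻ = (0.7479) → reset → x⁺ = (0.3081), jump to mode 1
Mode 1: guard c·x = 1.0490 hit at Δt = 1.2498 (t = 3.2510), x⁻ = (-1.0490) → reset → x⁺ = (-1.2285), jump to mode 0
Mode 0: guard c·x = 0.7479 hit at Δt = 1.4541 (t = 4.7051), x⁻ = (0.7479) → reset → x⁺ = (0.3081), jump to mode 1
Mode 1: flow for 0.3760 to horizon, guard not reached → x = (0.0293)

1 0.5471 1->0
2 2.0012 0->1
3 3.2510 1->0
4 4.7051 0->1
final: 1 0.0293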